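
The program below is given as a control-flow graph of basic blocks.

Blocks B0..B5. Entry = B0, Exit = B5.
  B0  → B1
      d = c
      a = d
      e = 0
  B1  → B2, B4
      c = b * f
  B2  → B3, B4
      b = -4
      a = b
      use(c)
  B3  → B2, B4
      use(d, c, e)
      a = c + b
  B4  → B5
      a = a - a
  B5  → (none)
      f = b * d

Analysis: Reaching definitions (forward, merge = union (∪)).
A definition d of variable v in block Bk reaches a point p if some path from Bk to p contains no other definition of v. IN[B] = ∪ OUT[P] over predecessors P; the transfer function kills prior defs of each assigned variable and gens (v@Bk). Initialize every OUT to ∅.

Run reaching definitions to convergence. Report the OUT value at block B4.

Answer: {a@B4, b@B2, c@B1, d@B0, e@B0}

Trace:
Fixpoint table:
  B0:  IN={}  OUT={a@B0, d@B0, e@B0}
  B1:  IN={a@B0, d@B0, e@B0}  OUT={a@B0, c@B1, d@B0, e@B0}
  B2:  IN={a@B0, a@B3, b@B2, c@B1, d@B0, e@B0}  OUT={a@B2, b@B2, c@B1, d@B0, e@B0}
  B3:  IN={a@B2, b@B2, c@B1, d@B0, e@B0}  OUT={a@B3, b@B2, c@B1, d@B0, e@B0}
  B4:  IN={a@B0, a@B2, a@B3, b@B2, c@B1, d@B0, e@B0}  OUT={a@B4, b@B2, c@B1, d@B0, e@B0}
  B5:  IN={a@B4, b@B2, c@B1, d@B0, e@B0}  OUT={a@B4, b@B2, c@B1, d@B0, e@B0, f@B5}

Merge at B4: IN[B4] = OUT[B1] ⊔ OUT[B2] ⊔ OUT[B3] = {a@B0, a@B2, a@B3, b@B2, c@B1, d@B0, e@B0}
Applying B4's transfer function to that IN value gives OUT[B4] (row B4 above).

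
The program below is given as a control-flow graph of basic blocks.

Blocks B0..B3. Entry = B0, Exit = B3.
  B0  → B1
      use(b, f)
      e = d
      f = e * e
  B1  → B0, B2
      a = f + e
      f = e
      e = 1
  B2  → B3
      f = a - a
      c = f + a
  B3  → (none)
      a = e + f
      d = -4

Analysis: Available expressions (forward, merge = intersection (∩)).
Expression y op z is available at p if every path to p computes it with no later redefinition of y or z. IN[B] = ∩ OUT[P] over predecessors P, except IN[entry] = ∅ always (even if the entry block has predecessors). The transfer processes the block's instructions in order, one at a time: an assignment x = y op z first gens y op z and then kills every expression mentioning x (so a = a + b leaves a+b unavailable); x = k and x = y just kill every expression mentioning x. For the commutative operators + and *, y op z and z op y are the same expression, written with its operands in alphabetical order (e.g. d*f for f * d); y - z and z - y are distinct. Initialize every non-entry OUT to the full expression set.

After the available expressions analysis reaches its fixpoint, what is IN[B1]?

Answer: {e*e}

Trace:
Per-block solution:
  B0:   IN={}   OUT={e*e}
  B1:   IN={e*e}   OUT={}
  B2:   IN={}   OUT={a+f, a-a}
  B3:   IN={a+f, a-a}   OUT={e+f}

Merge at B1: IN[B1] = OUT[B0] = {e*e}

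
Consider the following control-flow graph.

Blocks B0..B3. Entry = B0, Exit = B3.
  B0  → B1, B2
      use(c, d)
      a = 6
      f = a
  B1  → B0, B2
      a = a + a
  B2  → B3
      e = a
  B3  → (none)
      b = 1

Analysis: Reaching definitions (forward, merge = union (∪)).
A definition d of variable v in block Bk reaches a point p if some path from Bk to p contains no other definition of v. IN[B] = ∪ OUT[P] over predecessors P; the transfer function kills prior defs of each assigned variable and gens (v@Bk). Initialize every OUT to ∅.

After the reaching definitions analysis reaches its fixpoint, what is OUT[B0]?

Answer: {a@B0, f@B0}

Trace:
Fixpoint table:
  B0:   IN={a@B1, f@B0}   OUT={a@B0, f@B0}
  B1:   IN={a@B0, f@B0}   OUT={a@B1, f@B0}
  B2:   IN={a@B0, a@B1, f@B0}   OUT={a@B0, a@B1, e@B2, f@B0}
  B3:   IN={a@B0, a@B1, e@B2, f@B0}   OUT={a@B0, a@B1, b@B3, e@B2, f@B0}

Merge at B0 (entry node, so the boundary value {} is joined with the incoming edge(s)): IN[B0] = {} ⊔ OUT[B1] = {a@B1, f@B0}
Applying B0's transfer function to that IN value gives OUT[B0] (row B0 above).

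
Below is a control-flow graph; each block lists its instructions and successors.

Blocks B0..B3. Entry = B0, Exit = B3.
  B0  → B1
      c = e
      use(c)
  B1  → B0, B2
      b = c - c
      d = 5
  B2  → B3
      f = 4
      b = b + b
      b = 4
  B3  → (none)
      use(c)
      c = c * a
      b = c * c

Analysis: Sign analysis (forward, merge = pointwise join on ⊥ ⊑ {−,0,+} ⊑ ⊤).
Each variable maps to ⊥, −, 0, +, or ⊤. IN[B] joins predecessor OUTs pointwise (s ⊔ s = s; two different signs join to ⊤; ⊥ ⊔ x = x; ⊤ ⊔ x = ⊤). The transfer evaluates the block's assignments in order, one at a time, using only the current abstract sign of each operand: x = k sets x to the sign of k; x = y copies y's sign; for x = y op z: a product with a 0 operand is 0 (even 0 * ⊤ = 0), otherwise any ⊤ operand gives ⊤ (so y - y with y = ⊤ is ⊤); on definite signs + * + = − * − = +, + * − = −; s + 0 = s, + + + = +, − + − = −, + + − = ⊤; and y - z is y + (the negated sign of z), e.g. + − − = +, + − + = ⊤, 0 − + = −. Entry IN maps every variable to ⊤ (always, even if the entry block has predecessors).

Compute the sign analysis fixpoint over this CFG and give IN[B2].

Answer: {a: ⊤, b: ⊤, c: ⊤, d: +, e: ⊤, f: ⊤}

Working:
Fixpoint table:
  B0: | IN=(all ⊤) | OUT=(all ⊤)
  B1: | IN=(all ⊤) | OUT={d:+; rest ⊤}
  B2: | IN={d:+; rest ⊤} | OUT={b:+, d:+, f:+; rest ⊤}
  B3: | IN={b:+, d:+, f:+; rest ⊤} | OUT={d:+, f:+; rest ⊤}

Merge at B2: IN[B2] = OUT[B1] = {a: ⊤, b: ⊤, c: ⊤, d: +, e: ⊤, f: ⊤}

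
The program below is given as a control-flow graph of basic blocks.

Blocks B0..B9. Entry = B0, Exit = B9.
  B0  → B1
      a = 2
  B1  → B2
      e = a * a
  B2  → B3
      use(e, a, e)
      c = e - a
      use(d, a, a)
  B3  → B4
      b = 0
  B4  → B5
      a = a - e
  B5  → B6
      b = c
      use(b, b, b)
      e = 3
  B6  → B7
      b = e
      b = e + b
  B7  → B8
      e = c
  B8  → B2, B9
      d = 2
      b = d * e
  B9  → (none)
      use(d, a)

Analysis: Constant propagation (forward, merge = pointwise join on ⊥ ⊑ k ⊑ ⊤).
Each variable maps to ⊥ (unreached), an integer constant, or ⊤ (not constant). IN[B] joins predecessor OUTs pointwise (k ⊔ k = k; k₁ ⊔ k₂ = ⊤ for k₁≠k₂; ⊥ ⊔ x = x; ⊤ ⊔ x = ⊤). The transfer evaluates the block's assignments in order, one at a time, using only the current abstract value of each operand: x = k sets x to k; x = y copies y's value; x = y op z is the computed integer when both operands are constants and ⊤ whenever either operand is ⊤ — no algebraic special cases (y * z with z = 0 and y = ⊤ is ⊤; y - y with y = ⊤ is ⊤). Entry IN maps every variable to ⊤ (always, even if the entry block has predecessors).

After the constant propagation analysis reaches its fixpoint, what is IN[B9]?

Answer: {a: ⊤, b: ⊤, c: ⊤, d: 2, e: ⊤, f: ⊤}

Derivation:
Per-block solution:
  B0: | IN=(all ⊤) | OUT={a:2; rest ⊤}
  B1: | IN={a:2; rest ⊤} | OUT={a:2, e:4; rest ⊤}
  B2: | IN=(all ⊤) | OUT=(all ⊤)
  B3: | IN=(all ⊤) | OUT={b:0; rest ⊤}
  B4: | IN={b:0; rest ⊤} | OUT={b:0; rest ⊤}
  B5: | IN={b:0; rest ⊤} | OUT={e:3; rest ⊤}
  B6: | IN={e:3; rest ⊤} | OUT={b:6, e:3; rest ⊤}
  B7: | IN={b:6, e:3; rest ⊤} | OUT={b:6; rest ⊤}
  B8: | IN={b:6; rest ⊤} | OUT={d:2; rest ⊤}
  B9: | IN={d:2; rest ⊤} | OUT={d:2; rest ⊤}

Merge at B9: IN[B9] = OUT[B8] = {a: ⊤, b: ⊤, c: ⊤, d: 2, e: ⊤, f: ⊤}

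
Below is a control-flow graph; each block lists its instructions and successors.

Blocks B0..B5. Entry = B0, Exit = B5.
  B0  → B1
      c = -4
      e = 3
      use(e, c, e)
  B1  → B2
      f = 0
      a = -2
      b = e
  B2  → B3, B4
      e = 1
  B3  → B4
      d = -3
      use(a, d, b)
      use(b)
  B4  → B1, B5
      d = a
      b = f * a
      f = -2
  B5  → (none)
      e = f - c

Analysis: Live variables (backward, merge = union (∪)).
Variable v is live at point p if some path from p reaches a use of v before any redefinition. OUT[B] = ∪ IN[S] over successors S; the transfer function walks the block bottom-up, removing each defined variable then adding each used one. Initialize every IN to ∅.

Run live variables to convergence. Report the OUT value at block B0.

Per-block solution:
  B0: | IN={} | OUT={c, e}
  B1: | IN={c, e} | OUT={a, b, c, f}
  B2: | IN={a, b, c, f} | OUT={a, b, c, e, f}
  B3: | IN={a, b, c, e, f} | OUT={a, c, e, f}
  B4: | IN={a, c, e, f} | OUT={c, e, f}
  B5: | IN={c, f} | OUT={}

Merge at B0: OUT[B0] = IN[B1] = {c, e}

Answer: {c, e}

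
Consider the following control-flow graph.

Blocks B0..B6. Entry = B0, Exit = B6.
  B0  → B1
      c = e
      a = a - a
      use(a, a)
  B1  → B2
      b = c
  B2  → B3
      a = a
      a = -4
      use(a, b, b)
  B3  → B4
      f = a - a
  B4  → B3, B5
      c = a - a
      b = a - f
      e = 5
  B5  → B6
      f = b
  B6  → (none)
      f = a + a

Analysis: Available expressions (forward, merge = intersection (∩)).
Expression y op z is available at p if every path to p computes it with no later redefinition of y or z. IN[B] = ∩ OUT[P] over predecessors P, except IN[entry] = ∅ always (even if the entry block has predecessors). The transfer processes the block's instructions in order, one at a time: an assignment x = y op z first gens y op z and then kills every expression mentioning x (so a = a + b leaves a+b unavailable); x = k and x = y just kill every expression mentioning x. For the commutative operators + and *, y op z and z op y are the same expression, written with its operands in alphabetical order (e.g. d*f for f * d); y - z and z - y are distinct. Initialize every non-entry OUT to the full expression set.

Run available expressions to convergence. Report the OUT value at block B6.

Fixpoint table:
  B0:  IN={}  OUT={}
  B1:  IN={}  OUT={}
  B2:  IN={}  OUT={}
  B3:  IN={}  OUT={a-a}
  B4:  IN={a-a}  OUT={a-a, a-f}
  B5:  IN={a-a, a-f}  OUT={a-a}
  B6:  IN={a-a}  OUT={a+a, a-a}

Merge at B6: IN[B6] = OUT[B5] = {a-a}
Applying B6's transfer function to that IN value gives OUT[B6] (row B6 above).

Answer: {a+a, a-a}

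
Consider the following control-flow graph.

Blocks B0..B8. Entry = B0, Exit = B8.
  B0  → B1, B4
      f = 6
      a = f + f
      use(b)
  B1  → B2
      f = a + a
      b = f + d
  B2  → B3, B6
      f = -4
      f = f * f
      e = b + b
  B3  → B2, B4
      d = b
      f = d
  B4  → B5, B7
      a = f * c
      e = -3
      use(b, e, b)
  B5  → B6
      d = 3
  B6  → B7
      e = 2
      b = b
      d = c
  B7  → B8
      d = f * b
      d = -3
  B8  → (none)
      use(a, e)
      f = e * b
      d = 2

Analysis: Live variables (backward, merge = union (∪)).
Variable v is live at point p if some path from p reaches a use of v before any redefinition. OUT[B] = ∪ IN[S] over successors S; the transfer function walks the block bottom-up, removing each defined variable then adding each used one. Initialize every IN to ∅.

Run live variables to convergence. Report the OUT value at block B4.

Answer: {a, b, c, e, f}

Trace:
Per-block solution:
  B0: | IN={b, c, d} | OUT={a, b, c, d, f}
  B1: | IN={a, c, d} | OUT={a, b, c}
  B2: | IN={a, b, c} | OUT={a, b, c, f}
  B3: | IN={a, b, c} | OUT={a, b, c, f}
  B4: | IN={b, c, f} | OUT={a, b, c, e, f}
  B5: | IN={a, b, c, f} | OUT={a, b, c, f}
  B6: | IN={a, b, c, f} | OUT={a, b, e, f}
  B7: | IN={a, b, e, f} | OUT={a, b, e}
  B8: | IN={a, b, e} | OUT={}

Merge at B4: OUT[B4] = IN[B5] ⊔ IN[B7] = {a, b, c, e, f}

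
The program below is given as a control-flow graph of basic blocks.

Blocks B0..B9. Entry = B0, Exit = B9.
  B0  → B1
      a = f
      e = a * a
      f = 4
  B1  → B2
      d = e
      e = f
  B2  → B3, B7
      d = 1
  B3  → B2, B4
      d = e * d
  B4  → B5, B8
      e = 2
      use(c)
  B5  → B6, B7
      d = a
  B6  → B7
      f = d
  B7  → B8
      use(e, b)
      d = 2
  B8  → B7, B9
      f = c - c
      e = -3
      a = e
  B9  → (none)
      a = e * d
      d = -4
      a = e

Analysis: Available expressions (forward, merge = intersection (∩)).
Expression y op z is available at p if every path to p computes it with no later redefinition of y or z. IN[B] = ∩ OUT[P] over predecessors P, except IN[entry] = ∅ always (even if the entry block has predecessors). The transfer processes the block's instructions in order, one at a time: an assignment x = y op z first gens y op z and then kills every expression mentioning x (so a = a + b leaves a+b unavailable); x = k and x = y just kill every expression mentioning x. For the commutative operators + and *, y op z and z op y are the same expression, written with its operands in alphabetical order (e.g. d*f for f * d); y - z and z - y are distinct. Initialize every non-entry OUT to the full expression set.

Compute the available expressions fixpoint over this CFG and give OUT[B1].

Per-block solution:
  B0:  IN={}  OUT={a*a}
  B1:  IN={a*a}  OUT={a*a}
  B2:  IN={a*a}  OUT={a*a}
  B3:  IN={a*a}  OUT={a*a}
  B4:  IN={a*a}  OUT={a*a}
  B5:  IN={a*a}  OUT={a*a}
  B6:  IN={a*a}  OUT={a*a}
  B7:  IN={}  OUT={}
  B8:  IN={}  OUT={c-c}
  B9:  IN={c-c}  OUT={c-c}

Merge at B1: IN[B1] = OUT[B0] = {a*a}
Applying B1's transfer function to that IN value gives OUT[B1] (row B1 above).

Answer: {a*a}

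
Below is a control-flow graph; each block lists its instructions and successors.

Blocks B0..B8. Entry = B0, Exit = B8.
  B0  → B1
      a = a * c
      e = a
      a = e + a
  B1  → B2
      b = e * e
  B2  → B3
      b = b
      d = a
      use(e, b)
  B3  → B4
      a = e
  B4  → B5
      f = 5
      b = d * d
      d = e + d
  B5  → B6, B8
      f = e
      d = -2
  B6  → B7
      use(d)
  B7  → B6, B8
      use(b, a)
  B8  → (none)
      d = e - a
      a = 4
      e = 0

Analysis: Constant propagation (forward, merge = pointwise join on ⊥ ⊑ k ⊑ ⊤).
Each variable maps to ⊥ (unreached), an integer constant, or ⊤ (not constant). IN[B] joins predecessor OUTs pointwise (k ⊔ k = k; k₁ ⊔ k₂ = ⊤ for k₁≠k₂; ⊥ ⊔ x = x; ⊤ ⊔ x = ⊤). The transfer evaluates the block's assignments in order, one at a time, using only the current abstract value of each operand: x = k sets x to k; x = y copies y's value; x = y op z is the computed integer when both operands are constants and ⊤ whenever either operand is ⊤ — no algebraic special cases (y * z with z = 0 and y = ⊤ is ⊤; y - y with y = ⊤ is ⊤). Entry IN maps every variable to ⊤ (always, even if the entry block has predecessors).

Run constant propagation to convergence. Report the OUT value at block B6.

Answer: {a: ⊤, b: ⊤, c: ⊤, d: -2, e: ⊤, f: ⊤}

Trace:
Converged values:
  B0: | IN=(all ⊤) | OUT=(all ⊤)
  B1: | IN=(all ⊤) | OUT=(all ⊤)
  B2: | IN=(all ⊤) | OUT=(all ⊤)
  B3: | IN=(all ⊤) | OUT=(all ⊤)
  B4: | IN=(all ⊤) | OUT={f:5; rest ⊤}
  B5: | IN={f:5; rest ⊤} | OUT={d:-2; rest ⊤}
  B6: | IN={d:-2; rest ⊤} | OUT={d:-2; rest ⊤}
  B7: | IN={d:-2; rest ⊤} | OUT={d:-2; rest ⊤}
  B8: | IN={d:-2; rest ⊤} | OUT={a:4, e:0; rest ⊤}

Merge at B6: IN[B6] = OUT[B5] ⊔ OUT[B7] = {a: ⊤, b: ⊤, c: ⊤, d: -2, e: ⊤, f: ⊤}
Applying B6's transfer function to that IN value gives OUT[B6] (row B6 above).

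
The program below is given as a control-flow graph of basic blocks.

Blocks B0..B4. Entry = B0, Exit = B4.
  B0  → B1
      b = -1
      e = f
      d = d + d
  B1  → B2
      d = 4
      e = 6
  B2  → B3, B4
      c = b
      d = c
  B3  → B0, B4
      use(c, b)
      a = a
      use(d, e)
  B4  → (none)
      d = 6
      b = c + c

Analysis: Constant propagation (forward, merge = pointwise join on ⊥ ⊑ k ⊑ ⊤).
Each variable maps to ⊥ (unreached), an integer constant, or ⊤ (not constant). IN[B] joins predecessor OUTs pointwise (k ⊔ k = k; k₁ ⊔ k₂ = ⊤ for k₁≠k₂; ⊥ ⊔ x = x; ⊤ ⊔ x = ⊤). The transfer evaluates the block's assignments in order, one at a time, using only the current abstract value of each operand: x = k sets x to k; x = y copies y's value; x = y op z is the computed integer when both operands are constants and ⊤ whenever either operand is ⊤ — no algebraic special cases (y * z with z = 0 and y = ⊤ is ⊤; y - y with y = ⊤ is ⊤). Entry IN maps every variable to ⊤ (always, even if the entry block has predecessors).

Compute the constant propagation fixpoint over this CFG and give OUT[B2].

Answer: {a: ⊤, b: -1, c: -1, d: -1, e: 6, f: ⊤}

Trace:
Converged values:
  B0:  IN=(all ⊤)  OUT={b:-1; rest ⊤}
  B1:  IN={b:-1; rest ⊤}  OUT={b:-1, d:4, e:6; rest ⊤}
  B2:  IN={b:-1, d:4, e:6; rest ⊤}  OUT={b:-1, c:-1, d:-1, e:6; rest ⊤}
  B3:  IN={b:-1, c:-1, d:-1, e:6; rest ⊤}  OUT={b:-1, c:-1, d:-1, e:6; rest ⊤}
  B4:  IN={b:-1, c:-1, d:-1, e:6; rest ⊤}  OUT={b:-2, c:-1, d:6, e:6; rest ⊤}

Merge at B2: IN[B2] = OUT[B1] = {a: ⊤, b: -1, c: ⊤, d: 4, e: 6, f: ⊤}
Applying B2's transfer function to that IN value gives OUT[B2] (row B2 above).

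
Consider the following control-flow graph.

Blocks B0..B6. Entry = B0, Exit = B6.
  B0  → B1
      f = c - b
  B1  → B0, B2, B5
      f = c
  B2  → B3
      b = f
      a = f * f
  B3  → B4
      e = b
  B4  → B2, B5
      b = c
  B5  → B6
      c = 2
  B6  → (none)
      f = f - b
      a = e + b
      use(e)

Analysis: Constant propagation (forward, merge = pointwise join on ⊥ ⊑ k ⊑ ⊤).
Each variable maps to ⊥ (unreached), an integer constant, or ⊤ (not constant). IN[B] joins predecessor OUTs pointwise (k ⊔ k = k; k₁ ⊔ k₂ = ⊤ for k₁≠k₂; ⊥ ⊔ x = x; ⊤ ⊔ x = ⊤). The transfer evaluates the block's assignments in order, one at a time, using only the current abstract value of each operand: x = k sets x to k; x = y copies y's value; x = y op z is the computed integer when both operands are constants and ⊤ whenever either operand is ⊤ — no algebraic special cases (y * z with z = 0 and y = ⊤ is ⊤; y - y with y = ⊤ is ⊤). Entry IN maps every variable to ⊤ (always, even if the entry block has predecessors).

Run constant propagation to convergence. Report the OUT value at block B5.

Answer: {a: ⊤, b: ⊤, c: 2, d: ⊤, e: ⊤, f: ⊤}

Trace:
Converged values:
  B0: | IN=(all ⊤) | OUT=(all ⊤)
  B1: | IN=(all ⊤) | OUT=(all ⊤)
  B2: | IN=(all ⊤) | OUT=(all ⊤)
  B3: | IN=(all ⊤) | OUT=(all ⊤)
  B4: | IN=(all ⊤) | OUT=(all ⊤)
  B5: | IN=(all ⊤) | OUT={c:2; rest ⊤}
  B6: | IN={c:2; rest ⊤} | OUT={c:2; rest ⊤}

Merge at B5: IN[B5] = OUT[B1] ⊔ OUT[B4] = {a: ⊤, b: ⊤, c: ⊤, d: ⊤, e: ⊤, f: ⊤}
Applying B5's transfer function to that IN value gives OUT[B5] (row B5 above).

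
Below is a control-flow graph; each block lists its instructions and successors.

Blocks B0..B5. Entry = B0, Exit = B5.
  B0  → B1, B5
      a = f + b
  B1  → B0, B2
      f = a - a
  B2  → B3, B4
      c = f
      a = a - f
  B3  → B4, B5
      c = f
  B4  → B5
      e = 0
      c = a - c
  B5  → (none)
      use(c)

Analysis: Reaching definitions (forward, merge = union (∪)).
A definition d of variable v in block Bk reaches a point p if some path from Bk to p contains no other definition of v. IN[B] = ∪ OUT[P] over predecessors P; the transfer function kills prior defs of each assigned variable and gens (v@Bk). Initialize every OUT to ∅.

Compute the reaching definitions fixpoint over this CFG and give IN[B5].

Fixpoint table:
  B0:   IN={a@B0, f@B1}   OUT={a@B0, f@B1}
  B1:   IN={a@B0, f@B1}   OUT={a@B0, f@B1}
  B2:   IN={a@B0, f@B1}   OUT={a@B2, c@B2, f@B1}
  B3:   IN={a@B2, c@B2, f@B1}   OUT={a@B2, c@B3, f@B1}
  B4:   IN={a@B2, c@B2, c@B3, f@B1}   OUT={a@B2, c@B4, e@B4, f@B1}
  B5:   IN={a@B0, a@B2, c@B3, c@B4, e@B4, f@B1}   OUT={a@B0, a@B2, c@B3, c@B4, e@B4, f@B1}

Merge at B5: IN[B5] = OUT[B0] ⊔ OUT[B3] ⊔ OUT[B4] = {a@B0, a@B2, c@B3, c@B4, e@B4, f@B1}

Answer: {a@B0, a@B2, c@B3, c@B4, e@B4, f@B1}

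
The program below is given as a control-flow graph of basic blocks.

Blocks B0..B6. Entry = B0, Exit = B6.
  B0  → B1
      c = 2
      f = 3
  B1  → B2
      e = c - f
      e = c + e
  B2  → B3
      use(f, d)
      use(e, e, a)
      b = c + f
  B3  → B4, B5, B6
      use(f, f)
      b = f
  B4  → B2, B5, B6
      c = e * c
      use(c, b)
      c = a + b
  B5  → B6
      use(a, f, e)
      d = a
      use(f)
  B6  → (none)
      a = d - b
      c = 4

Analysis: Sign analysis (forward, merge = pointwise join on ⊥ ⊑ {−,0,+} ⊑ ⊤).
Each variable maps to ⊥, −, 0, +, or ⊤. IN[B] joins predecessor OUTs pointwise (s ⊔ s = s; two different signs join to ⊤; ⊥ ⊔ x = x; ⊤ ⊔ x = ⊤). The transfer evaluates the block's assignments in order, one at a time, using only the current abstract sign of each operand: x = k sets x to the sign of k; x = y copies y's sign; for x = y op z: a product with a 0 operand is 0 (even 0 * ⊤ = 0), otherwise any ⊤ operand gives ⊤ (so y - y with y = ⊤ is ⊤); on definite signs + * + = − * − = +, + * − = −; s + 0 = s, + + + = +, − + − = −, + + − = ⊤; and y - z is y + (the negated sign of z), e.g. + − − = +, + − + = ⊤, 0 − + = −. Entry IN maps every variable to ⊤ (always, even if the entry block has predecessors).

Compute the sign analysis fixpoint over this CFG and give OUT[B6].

Answer: {a: ⊤, b: +, c: +, d: ⊤, e: ⊤, f: +}

Trace:
Per-block solution:
  B0:  IN=(all ⊤)  OUT={c:+, f:+; rest ⊤}
  B1:  IN={c:+, f:+; rest ⊤}  OUT={c:+, f:+; rest ⊤}
  B2:  IN={f:+; rest ⊤}  OUT={f:+; rest ⊤}
  B3:  IN={f:+; rest ⊤}  OUT={b:+, f:+; rest ⊤}
  B4:  IN={b:+, f:+; rest ⊤}  OUT={b:+, f:+; rest ⊤}
  B5:  IN={b:+, f:+; rest ⊤}  OUT={b:+, f:+; rest ⊤}
  B6:  IN={b:+, f:+; rest ⊤}  OUT={b:+, c:+, f:+; rest ⊤}

Merge at B6: IN[B6] = OUT[B3] ⊔ OUT[B4] ⊔ OUT[B5] = {a: ⊤, b: +, c: ⊤, d: ⊤, e: ⊤, f: +}
Applying B6's transfer function to that IN value gives OUT[B6] (row B6 above).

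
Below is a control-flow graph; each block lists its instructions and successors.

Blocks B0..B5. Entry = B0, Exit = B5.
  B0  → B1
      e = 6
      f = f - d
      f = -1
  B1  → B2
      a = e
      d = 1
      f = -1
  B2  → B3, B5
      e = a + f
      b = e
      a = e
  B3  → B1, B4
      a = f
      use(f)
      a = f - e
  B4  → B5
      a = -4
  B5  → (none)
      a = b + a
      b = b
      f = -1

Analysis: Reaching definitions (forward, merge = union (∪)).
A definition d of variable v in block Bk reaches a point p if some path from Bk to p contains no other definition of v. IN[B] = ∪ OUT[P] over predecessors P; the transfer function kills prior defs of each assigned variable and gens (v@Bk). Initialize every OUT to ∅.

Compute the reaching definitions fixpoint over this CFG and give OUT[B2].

Answer: {a@B2, b@B2, d@B1, e@B2, f@B1}

Working:
Converged values:
  B0:  IN={}  OUT={e@B0, f@B0}
  B1:  IN={a@B3, b@B2, d@B1, e@B0, e@B2, f@B0, f@B1}  OUT={a@B1, b@B2, d@B1, e@B0, e@B2, f@B1}
  B2:  IN={a@B1, b@B2, d@B1, e@B0, e@B2, f@B1}  OUT={a@B2, b@B2, d@B1, e@B2, f@B1}
  B3:  IN={a@B2, b@B2, d@B1, e@B2, f@B1}  OUT={a@B3, b@B2, d@B1, e@B2, f@B1}
  B4:  IN={a@B3, b@B2, d@B1, e@B2, f@B1}  OUT={a@B4, b@B2, d@B1, e@B2, f@B1}
  B5:  IN={a@B2, a@B4, b@B2, d@B1, e@B2, f@B1}  OUT={a@B5, b@B5, d@B1, e@B2, f@B5}

Merge at B2: IN[B2] = OUT[B1] = {a@B1, b@B2, d@B1, e@B0, e@B2, f@B1}
Applying B2's transfer function to that IN value gives OUT[B2] (row B2 above).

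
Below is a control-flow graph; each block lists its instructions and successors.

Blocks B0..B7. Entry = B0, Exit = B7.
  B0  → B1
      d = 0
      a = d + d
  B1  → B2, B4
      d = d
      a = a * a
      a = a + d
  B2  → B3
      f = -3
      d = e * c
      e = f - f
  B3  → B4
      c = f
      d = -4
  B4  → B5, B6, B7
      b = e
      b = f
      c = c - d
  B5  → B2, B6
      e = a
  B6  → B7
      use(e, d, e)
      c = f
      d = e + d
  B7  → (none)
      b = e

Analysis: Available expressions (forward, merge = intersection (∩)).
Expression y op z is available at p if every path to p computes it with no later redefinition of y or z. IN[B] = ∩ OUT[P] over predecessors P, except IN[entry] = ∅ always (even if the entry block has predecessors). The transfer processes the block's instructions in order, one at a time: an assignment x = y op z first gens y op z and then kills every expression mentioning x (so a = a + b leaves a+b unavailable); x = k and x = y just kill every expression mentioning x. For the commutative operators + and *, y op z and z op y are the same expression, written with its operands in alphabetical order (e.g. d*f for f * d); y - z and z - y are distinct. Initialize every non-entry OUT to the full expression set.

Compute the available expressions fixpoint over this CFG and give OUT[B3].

Answer: {f-f}

Working:
Per-block solution:
  B0:   IN={}   OUT={d+d}
  B1:   IN={d+d}   OUT={}
  B2:   IN={}   OUT={f-f}
  B3:   IN={f-f}   OUT={f-f}
  B4:   IN={}   OUT={}
  B5:   IN={}   OUT={}
  B6:   IN={}   OUT={}
  B7:   IN={}   OUT={}

Merge at B3: IN[B3] = OUT[B2] = {f-f}
Applying B3's transfer function to that IN value gives OUT[B3] (row B3 above).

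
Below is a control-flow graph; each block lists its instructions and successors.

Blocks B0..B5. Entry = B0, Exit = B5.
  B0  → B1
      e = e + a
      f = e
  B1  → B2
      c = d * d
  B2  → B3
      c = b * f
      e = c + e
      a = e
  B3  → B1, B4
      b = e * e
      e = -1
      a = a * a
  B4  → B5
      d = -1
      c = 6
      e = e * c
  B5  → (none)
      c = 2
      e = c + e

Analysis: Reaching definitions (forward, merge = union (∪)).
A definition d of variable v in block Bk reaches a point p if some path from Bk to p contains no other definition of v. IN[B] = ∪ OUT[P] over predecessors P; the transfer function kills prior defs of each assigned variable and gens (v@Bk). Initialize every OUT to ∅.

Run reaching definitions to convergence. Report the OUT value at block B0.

Converged values:
  B0:   IN={}   OUT={e@B0, f@B0}
  B1:   IN={a@B3, b@B3, c@B2, e@B0, e@B3, f@B0}   OUT={a@B3, b@B3, c@B1, e@B0, e@B3, f@B0}
  B2:   IN={a@B3, b@B3, c@B1, e@B0, e@B3, f@B0}   OUT={a@B2, b@B3, c@B2, e@B2, f@B0}
  B3:   IN={a@B2, b@B3, c@B2, e@B2, f@B0}   OUT={a@B3, b@B3, c@B2, e@B3, f@B0}
  B4:   IN={a@B3, b@B3, c@B2, e@B3, f@B0}   OUT={a@B3, b@B3, c@B4, d@B4, e@B4, f@B0}
  B5:   IN={a@B3, b@B3, c@B4, d@B4, e@B4, f@B0}   OUT={a@B3, b@B3, c@B5, d@B4, e@B5, f@B0}

B0 is the boundary node: IN[B0] = {}
Applying B0's transfer function to that IN value gives OUT[B0] (row B0 above).

Answer: {e@B0, f@B0}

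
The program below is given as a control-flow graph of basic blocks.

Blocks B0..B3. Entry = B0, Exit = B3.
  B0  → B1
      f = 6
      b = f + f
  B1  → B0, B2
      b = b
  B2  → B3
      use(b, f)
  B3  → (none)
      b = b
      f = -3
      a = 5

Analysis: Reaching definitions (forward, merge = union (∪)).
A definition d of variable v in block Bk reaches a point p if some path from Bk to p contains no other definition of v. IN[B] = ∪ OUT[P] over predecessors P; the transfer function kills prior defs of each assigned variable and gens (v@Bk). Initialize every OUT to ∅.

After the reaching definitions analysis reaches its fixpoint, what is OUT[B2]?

Per-block solution:
  B0:   IN={b@B1, f@B0}   OUT={b@B0, f@B0}
  B1:   IN={b@B0, f@B0}   OUT={b@B1, f@B0}
  B2:   IN={b@B1, f@B0}   OUT={b@B1, f@B0}
  B3:   IN={b@B1, f@B0}   OUT={a@B3, b@B3, f@B3}

Merge at B2: IN[B2] = OUT[B1] = {b@B1, f@B0}
Applying B2's transfer function to that IN value gives OUT[B2] (row B2 above).

Answer: {b@B1, f@B0}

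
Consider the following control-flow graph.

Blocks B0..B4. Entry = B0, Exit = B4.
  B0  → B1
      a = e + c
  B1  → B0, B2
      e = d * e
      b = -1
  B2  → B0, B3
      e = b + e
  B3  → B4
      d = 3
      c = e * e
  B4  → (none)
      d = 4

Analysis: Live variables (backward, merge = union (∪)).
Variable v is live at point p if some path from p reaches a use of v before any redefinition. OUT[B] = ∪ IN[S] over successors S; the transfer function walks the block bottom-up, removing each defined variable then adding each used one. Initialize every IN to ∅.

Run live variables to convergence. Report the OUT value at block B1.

Converged values:
  B0: | IN={c, d, e} | OUT={c, d, e}
  B1: | IN={c, d, e} | OUT={b, c, d, e}
  B2: | IN={b, c, d, e} | OUT={c, d, e}
  B3: | IN={e} | OUT={}
  B4: | IN={} | OUT={}

Merge at B1: OUT[B1] = IN[B0] ⊔ IN[B2] = {b, c, d, e}

Answer: {b, c, d, e}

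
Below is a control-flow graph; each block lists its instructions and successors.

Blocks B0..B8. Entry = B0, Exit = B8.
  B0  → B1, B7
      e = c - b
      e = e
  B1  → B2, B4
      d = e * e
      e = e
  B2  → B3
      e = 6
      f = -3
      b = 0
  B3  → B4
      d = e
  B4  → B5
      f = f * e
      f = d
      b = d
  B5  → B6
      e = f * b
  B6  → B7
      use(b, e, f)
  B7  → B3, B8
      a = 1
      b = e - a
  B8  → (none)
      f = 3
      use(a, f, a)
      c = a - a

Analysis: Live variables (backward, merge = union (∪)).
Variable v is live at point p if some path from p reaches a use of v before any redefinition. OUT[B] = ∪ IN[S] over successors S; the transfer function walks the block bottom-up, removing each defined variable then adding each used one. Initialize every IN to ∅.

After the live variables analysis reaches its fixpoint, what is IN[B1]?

Answer: {e, f}

Derivation:
Per-block solution:
  B0:  IN={b, c, f}  OUT={e, f}
  B1:  IN={e, f}  OUT={d, e, f}
  B2:  IN={}  OUT={e, f}
  B3:  IN={e, f}  OUT={d, e, f}
  B4:  IN={d, e, f}  OUT={b, f}
  B5:  IN={b, f}  OUT={b, e, f}
  B6:  IN={b, e, f}  OUT={e, f}
  B7:  IN={e, f}  OUT={a, e, f}
  B8:  IN={a}  OUT={}

Merge at B1: OUT[B1] = IN[B2] ⊔ IN[B4] = {d, e, f}
Applying B1's transfer function to that OUT value gives IN[B1] (row B1 above).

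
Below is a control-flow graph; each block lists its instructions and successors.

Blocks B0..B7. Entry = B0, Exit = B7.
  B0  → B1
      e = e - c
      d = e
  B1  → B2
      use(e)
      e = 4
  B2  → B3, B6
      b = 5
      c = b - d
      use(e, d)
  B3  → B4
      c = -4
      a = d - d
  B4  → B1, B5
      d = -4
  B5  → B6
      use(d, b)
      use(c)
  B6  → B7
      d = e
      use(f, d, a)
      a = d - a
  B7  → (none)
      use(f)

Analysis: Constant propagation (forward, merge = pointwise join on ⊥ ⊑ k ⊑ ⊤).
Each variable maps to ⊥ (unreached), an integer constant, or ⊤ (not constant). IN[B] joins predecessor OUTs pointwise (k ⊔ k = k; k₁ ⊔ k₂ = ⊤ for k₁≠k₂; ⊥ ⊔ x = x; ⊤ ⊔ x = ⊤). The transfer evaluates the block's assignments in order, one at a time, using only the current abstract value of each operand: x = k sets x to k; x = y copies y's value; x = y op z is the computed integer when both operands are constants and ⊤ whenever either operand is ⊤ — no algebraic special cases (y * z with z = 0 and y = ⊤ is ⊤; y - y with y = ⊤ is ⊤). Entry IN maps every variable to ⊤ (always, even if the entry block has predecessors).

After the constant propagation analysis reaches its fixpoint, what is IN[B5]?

Answer: {a: ⊤, b: 5, c: -4, d: -4, e: 4, f: ⊤}

Derivation:
Per-block solution:
  B0: | IN=(all ⊤) | OUT=(all ⊤)
  B1: | IN=(all ⊤) | OUT={e:4; rest ⊤}
  B2: | IN={e:4; rest ⊤} | OUT={b:5, e:4; rest ⊤}
  B3: | IN={b:5, e:4; rest ⊤} | OUT={b:5, c:-4, e:4; rest ⊤}
  B4: | IN={b:5, c:-4, e:4; rest ⊤} | OUT={b:5, c:-4, d:-4, e:4; rest ⊤}
  B5: | IN={b:5, c:-4, d:-4, e:4; rest ⊤} | OUT={b:5, c:-4, d:-4, e:4; rest ⊤}
  B6: | IN={b:5, e:4; rest ⊤} | OUT={b:5, d:4, e:4; rest ⊤}
  B7: | IN={b:5, d:4, e:4; rest ⊤} | OUT={b:5, d:4, e:4; rest ⊤}

Merge at B5: IN[B5] = OUT[B4] = {a: ⊤, b: 5, c: -4, d: -4, e: 4, f: ⊤}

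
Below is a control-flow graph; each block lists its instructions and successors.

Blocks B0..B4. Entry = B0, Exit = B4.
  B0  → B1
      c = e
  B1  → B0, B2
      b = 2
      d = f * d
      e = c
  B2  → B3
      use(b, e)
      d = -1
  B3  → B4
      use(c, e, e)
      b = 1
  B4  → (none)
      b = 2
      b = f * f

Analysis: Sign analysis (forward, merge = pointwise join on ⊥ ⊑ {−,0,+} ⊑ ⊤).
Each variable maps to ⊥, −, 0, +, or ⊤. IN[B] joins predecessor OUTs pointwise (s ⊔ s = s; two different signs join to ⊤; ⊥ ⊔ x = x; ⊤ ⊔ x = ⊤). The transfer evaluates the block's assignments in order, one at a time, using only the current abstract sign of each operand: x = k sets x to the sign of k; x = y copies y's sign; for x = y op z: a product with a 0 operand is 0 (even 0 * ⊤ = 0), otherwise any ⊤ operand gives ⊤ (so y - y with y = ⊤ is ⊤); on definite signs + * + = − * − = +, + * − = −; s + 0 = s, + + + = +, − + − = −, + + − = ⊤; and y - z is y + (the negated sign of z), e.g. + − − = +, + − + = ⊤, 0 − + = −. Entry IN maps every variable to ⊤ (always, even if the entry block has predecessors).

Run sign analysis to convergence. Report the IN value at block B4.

Answer: {a: ⊤, b: +, c: ⊤, d: -, e: ⊤, f: ⊤}

Derivation:
Fixpoint table:
  B0:  IN=(all ⊤)  OUT=(all ⊤)
  B1:  IN=(all ⊤)  OUT={b:+; rest ⊤}
  B2:  IN={b:+; rest ⊤}  OUT={b:+, d:-; rest ⊤}
  B3:  IN={b:+, d:-; rest ⊤}  OUT={b:+, d:-; rest ⊤}
  B4:  IN={b:+, d:-; rest ⊤}  OUT={d:-; rest ⊤}

Merge at B4: IN[B4] = OUT[B3] = {a: ⊤, b: +, c: ⊤, d: -, e: ⊤, f: ⊤}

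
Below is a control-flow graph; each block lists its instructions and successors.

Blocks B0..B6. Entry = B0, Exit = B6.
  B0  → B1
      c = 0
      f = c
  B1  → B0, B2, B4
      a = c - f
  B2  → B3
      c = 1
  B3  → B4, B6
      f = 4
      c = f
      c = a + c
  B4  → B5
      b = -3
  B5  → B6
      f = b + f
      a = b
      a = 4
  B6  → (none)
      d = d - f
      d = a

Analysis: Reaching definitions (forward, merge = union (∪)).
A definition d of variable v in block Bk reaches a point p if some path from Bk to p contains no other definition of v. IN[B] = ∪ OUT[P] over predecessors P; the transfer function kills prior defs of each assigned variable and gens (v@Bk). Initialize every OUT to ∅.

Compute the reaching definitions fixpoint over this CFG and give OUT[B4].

Fixpoint table:
  B0: | IN={a@B1, c@B0, f@B0} | OUT={a@B1, c@B0, f@B0}
  B1: | IN={a@B1, c@B0, f@B0} | OUT={a@B1, c@B0, f@B0}
  B2: | IN={a@B1, c@B0, f@B0} | OUT={a@B1, c@B2, f@B0}
  B3: | IN={a@B1, c@B2, f@B0} | OUT={a@B1, c@B3, f@B3}
  B4: | IN={a@B1, c@B0, c@B3, f@B0, f@B3} | OUT={a@B1, b@B4, c@B0, c@B3, f@B0, f@B3}
  B5: | IN={a@B1, b@B4, c@B0, c@B3, f@B0, f@B3} | OUT={a@B5, b@B4, c@B0, c@B3, f@B5}
  B6: | IN={a@B1, a@B5, b@B4, c@B0, c@B3, f@B3, f@B5} | OUT={a@B1, a@B5, b@B4, c@B0, c@B3, d@B6, f@B3, f@B5}

Merge at B4: IN[B4] = OUT[B1] ⊔ OUT[B3] = {a@B1, c@B0, c@B3, f@B0, f@B3}
Applying B4's transfer function to that IN value gives OUT[B4] (row B4 above).

Answer: {a@B1, b@B4, c@B0, c@B3, f@B0, f@B3}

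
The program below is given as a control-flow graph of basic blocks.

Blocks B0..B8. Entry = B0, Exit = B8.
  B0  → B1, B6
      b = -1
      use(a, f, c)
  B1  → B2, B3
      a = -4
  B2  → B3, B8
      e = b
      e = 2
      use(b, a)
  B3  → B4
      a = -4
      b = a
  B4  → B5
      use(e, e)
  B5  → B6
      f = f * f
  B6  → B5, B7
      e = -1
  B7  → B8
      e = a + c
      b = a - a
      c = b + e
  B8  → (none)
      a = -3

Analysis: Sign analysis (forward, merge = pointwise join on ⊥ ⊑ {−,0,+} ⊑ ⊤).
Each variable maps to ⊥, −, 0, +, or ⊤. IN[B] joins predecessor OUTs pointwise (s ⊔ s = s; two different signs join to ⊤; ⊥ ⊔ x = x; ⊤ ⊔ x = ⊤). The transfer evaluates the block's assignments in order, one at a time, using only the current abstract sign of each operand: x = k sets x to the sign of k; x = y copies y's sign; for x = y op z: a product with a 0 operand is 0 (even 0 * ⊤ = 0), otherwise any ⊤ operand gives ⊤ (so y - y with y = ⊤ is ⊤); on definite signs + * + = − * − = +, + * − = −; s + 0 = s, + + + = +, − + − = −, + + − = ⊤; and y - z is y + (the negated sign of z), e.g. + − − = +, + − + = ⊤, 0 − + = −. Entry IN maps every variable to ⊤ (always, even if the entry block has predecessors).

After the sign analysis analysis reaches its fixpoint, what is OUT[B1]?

Fixpoint table:
  B0:   IN=(all ⊤)   OUT={b:-; rest ⊤}
  B1:   IN={b:-; rest ⊤}   OUT={a:-, b:-; rest ⊤}
  B2:   IN={a:-, b:-; rest ⊤}   OUT={a:-, b:-, e:+; rest ⊤}
  B3:   IN={a:-, b:-; rest ⊤}   OUT={a:-, b:-; rest ⊤}
  B4:   IN={a:-, b:-; rest ⊤}   OUT={a:-, b:-; rest ⊤}
  B5:   IN={b:-; rest ⊤}   OUT={b:-; rest ⊤}
  B6:   IN={b:-; rest ⊤}   OUT={b:-, e:-; rest ⊤}
  B7:   IN={b:-, e:-; rest ⊤}   OUT=(all ⊤)
  B8:   IN=(all ⊤)   OUT={a:-; rest ⊤}

Merge at B1: IN[B1] = OUT[B0] = {a: ⊤, b: -, c: ⊤, d: ⊤, e: ⊤, f: ⊤}
Applying B1's transfer function to that IN value gives OUT[B1] (row B1 above).

Answer: {a: -, b: -, c: ⊤, d: ⊤, e: ⊤, f: ⊤}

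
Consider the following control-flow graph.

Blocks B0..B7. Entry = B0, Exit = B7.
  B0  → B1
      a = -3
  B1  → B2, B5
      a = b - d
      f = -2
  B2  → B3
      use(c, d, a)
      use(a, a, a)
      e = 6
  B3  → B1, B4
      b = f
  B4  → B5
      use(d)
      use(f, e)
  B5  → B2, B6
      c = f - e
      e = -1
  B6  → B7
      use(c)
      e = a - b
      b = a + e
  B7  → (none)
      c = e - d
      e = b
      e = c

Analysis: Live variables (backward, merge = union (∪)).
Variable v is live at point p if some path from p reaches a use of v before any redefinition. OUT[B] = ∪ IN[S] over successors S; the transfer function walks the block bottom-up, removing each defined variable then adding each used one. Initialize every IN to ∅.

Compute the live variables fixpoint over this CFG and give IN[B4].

Converged values:
  B0:  IN={b, c, d, e}  OUT={b, c, d, e}
  B1:  IN={b, c, d, e}  OUT={a, b, c, d, e, f}
  B2:  IN={a, c, d, f}  OUT={a, c, d, e, f}
  B3:  IN={a, c, d, e, f}  OUT={a, b, c, d, e, f}
  B4:  IN={a, b, d, e, f}  OUT={a, b, d, e, f}
  B5:  IN={a, b, d, e, f}  OUT={a, b, c, d, f}
  B6:  IN={a, b, c, d}  OUT={b, d, e}
  B7:  IN={b, d, e}  OUT={}

Merge at B4: OUT[B4] = IN[B5] = {a, b, d, e, f}
Applying B4's transfer function to that OUT value gives IN[B4] (row B4 above).

Answer: {a, b, d, e, f}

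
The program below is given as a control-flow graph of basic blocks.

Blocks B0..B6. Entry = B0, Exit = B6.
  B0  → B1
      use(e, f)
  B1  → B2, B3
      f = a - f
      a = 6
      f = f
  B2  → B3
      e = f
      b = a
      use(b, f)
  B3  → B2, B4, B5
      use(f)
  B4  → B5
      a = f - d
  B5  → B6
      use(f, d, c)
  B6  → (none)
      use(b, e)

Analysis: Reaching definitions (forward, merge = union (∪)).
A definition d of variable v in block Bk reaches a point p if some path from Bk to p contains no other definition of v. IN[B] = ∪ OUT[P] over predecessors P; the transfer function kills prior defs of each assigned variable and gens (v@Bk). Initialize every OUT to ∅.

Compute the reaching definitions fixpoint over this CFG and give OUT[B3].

Answer: {a@B1, b@B2, e@B2, f@B1}

Trace:
Fixpoint table:
  B0: | IN={} | OUT={}
  B1: | IN={} | OUT={a@B1, f@B1}
  B2: | IN={a@B1, b@B2, e@B2, f@B1} | OUT={a@B1, b@B2, e@B2, f@B1}
  B3: | IN={a@B1, b@B2, e@B2, f@B1} | OUT={a@B1, b@B2, e@B2, f@B1}
  B4: | IN={a@B1, b@B2, e@B2, f@B1} | OUT={a@B4, b@B2, e@B2, f@B1}
  B5: | IN={a@B1, a@B4, b@B2, e@B2, f@B1} | OUT={a@B1, a@B4, b@B2, e@B2, f@B1}
  B6: | IN={a@B1, a@B4, b@B2, e@B2, f@B1} | OUT={a@B1, a@B4, b@B2, e@B2, f@B1}

Merge at B3: IN[B3] = OUT[B1] ⊔ OUT[B2] = {a@B1, b@B2, e@B2, f@B1}
Applying B3's transfer function to that IN value gives OUT[B3] (row B3 above).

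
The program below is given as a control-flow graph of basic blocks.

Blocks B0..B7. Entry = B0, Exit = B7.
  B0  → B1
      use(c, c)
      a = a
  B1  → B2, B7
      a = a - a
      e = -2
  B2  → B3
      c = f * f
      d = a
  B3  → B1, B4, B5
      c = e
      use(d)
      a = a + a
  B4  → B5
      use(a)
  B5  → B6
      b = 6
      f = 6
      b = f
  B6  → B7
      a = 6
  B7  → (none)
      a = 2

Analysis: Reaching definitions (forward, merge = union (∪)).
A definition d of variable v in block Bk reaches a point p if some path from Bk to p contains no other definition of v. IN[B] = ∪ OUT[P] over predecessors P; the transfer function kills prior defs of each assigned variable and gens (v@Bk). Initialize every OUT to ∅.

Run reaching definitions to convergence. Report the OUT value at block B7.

Fixpoint table:
  B0:  IN={}  OUT={a@B0}
  B1:  IN={a@B0, a@B3, c@B3, d@B2, e@B1}  OUT={a@B1, c@B3, d@B2, e@B1}
  B2:  IN={a@B1, c@B3, d@B2, e@B1}  OUT={a@B1, c@B2, d@B2, e@B1}
  B3:  IN={a@B1, c@B2, d@B2, e@B1}  OUT={a@B3, c@B3, d@B2, e@B1}
  B4:  IN={a@B3, c@B3, d@B2, e@B1}  OUT={a@B3, c@B3, d@B2, e@B1}
  B5:  IN={a@B3, c@B3, d@B2, e@B1}  OUT={a@B3, b@B5, c@B3, d@B2, e@B1, f@B5}
  B6:  IN={a@B3, b@B5, c@B3, d@B2, e@B1, f@B5}  OUT={a@B6, b@B5, c@B3, d@B2, e@B1, f@B5}
  B7:  IN={a@B1, a@B6, b@B5, c@B3, d@B2, e@B1, f@B5}  OUT={a@B7, b@B5, c@B3, d@B2, e@B1, f@B5}

Merge at B7: IN[B7] = OUT[B1] ⊔ OUT[B6] = {a@B1, a@B6, b@B5, c@B3, d@B2, e@B1, f@B5}
Applying B7's transfer function to that IN value gives OUT[B7] (row B7 above).

Answer: {a@B7, b@B5, c@B3, d@B2, e@B1, f@B5}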